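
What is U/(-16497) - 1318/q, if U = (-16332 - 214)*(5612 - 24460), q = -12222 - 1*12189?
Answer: -2537589500414/134236089 ≈ -18904.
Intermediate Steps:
q = -24411 (q = -12222 - 12189 = -24411)
U = 311859008 (U = -16546*(-18848) = 311859008)
U/(-16497) - 1318/q = 311859008/(-16497) - 1318/(-24411) = 311859008*(-1/16497) - 1318*(-1/24411) = -311859008/16497 + 1318/24411 = -2537589500414/134236089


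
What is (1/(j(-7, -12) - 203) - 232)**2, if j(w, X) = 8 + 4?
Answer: 1963641969/36481 ≈ 53826.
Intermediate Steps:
j(w, X) = 12
(1/(j(-7, -12) - 203) - 232)**2 = (1/(12 - 203) - 232)**2 = (1/(-191) - 232)**2 = (-1/191 - 232)**2 = (-44313/191)**2 = 1963641969/36481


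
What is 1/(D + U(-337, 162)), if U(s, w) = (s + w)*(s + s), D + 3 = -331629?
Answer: -1/213682 ≈ -4.6799e-6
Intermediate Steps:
D = -331632 (D = -3 - 331629 = -331632)
U(s, w) = 2*s*(s + w) (U(s, w) = (s + w)*(2*s) = 2*s*(s + w))
1/(D + U(-337, 162)) = 1/(-331632 + 2*(-337)*(-337 + 162)) = 1/(-331632 + 2*(-337)*(-175)) = 1/(-331632 + 117950) = 1/(-213682) = -1/213682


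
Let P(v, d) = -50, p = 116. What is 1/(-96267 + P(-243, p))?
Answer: -1/96317 ≈ -1.0382e-5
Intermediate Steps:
1/(-96267 + P(-243, p)) = 1/(-96267 - 50) = 1/(-96317) = -1/96317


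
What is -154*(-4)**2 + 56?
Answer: -2408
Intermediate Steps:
-154*(-4)**2 + 56 = -154*16 + 56 = -2464 + 56 = -2408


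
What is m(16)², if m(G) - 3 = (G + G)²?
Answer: 1054729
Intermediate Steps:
m(G) = 3 + 4*G² (m(G) = 3 + (G + G)² = 3 + (2*G)² = 3 + 4*G²)
m(16)² = (3 + 4*16²)² = (3 + 4*256)² = (3 + 1024)² = 1027² = 1054729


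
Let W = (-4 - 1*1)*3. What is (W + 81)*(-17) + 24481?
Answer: 23359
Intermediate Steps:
W = -15 (W = (-4 - 1)*3 = -5*3 = -15)
(W + 81)*(-17) + 24481 = (-15 + 81)*(-17) + 24481 = 66*(-17) + 24481 = -1122 + 24481 = 23359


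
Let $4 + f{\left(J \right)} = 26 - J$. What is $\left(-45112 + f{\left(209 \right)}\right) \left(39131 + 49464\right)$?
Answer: $-4013264905$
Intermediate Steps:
$f{\left(J \right)} = 22 - J$ ($f{\left(J \right)} = -4 - \left(-26 + J\right) = 22 - J$)
$\left(-45112 + f{\left(209 \right)}\right) \left(39131 + 49464\right) = \left(-45112 + \left(22 - 209\right)\right) \left(39131 + 49464\right) = \left(-45112 + \left(22 - 209\right)\right) 88595 = \left(-45112 - 187\right) 88595 = \left(-45299\right) 88595 = -4013264905$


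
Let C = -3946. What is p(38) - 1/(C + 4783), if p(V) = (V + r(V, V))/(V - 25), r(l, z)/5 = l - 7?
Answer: 161528/10881 ≈ 14.845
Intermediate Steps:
r(l, z) = -35 + 5*l (r(l, z) = 5*(l - 7) = 5*(-7 + l) = -35 + 5*l)
p(V) = (-35 + 6*V)/(-25 + V) (p(V) = (V + (-35 + 5*V))/(V - 25) = (-35 + 6*V)/(-25 + V))
p(38) - 1/(C + 4783) = (-35 + 6*38)/(-25 + 38) - 1/(-3946 + 4783) = (-35 + 228)/13 - 1/837 = (1/13)*193 - 1*1/837 = 193/13 - 1/837 = 161528/10881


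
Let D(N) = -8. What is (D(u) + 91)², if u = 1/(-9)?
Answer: 6889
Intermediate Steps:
u = -⅑ ≈ -0.11111
(D(u) + 91)² = (-8 + 91)² = 83² = 6889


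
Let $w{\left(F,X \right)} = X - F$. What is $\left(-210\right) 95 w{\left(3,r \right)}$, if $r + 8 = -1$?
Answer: $239400$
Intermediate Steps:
$r = -9$ ($r = -8 - 1 = -9$)
$\left(-210\right) 95 w{\left(3,r \right)} = \left(-210\right) 95 \left(-9 - 3\right) = - 19950 \left(-9 - 3\right) = \left(-19950\right) \left(-12\right) = 239400$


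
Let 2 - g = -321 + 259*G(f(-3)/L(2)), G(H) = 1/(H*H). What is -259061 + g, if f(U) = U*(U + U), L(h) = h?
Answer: -20958037/81 ≈ -2.5874e+5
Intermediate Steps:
f(U) = 2*U² (f(U) = U*(2*U) = 2*U²)
G(H) = H⁻²
g = 25904/81 (g = 2 - (-321 + 259/((2*(-3)²)/2)²) = 2 - (-321 + 259/((2*9)*(½))²) = 2 - (-321 + 259/(18*(½))²) = 2 - (-321 + 259/9²) = 2 - (-321 + 259*(1/81)) = 2 - (-321 + 259/81) = 2 - 1*(-25742/81) = 2 + 25742/81 = 25904/81 ≈ 319.80)
-259061 + g = -259061 + 25904/81 = -20958037/81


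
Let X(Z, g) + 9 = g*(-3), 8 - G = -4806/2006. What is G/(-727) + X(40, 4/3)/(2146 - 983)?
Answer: -21605954/848037503 ≈ -0.025478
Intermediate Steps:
G = 10427/1003 (G = 8 - (-4806)/2006 = 8 - 1*(-2403/1003) = 8 + 2403/1003 = 10427/1003 ≈ 10.396)
X(Z, g) = -9 - 3*g (X(Z, g) = -9 + g*(-3) = -9 - 3*g)
G/(-727) + X(40, 4/3)/(2146 - 983) = (10427/1003)/(-727) + (-9 - 12/3)/(2146 - 983) = (10427/1003)*(-1/727) + (-9 - 12/3)/1163 = -10427/729181 + (-9 - 3*4/3)*(1/1163) = -10427/729181 + (-9 - 4)*(1/1163) = -10427/729181 - 13*1/1163 = -10427/729181 - 13/1163 = -21605954/848037503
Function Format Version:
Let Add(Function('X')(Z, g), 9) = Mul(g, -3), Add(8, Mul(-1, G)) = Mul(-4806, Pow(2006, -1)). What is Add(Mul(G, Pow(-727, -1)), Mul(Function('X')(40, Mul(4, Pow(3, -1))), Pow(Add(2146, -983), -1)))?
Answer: Rational(-21605954, 848037503) ≈ -0.025478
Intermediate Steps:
G = Rational(10427, 1003) (G = Add(8, Mul(-1, Mul(-4806, Pow(2006, -1)))) = Add(8, Mul(-1, Mul(-4806, Rational(1, 2006)))) = Add(8, Mul(-1, Rational(-2403, 1003))) = Add(8, Rational(2403, 1003)) = Rational(10427, 1003) ≈ 10.396)
Function('X')(Z, g) = Add(-9, Mul(-3, g)) (Function('X')(Z, g) = Add(-9, Mul(g, -3)) = Add(-9, Mul(-3, g)))
Add(Mul(G, Pow(-727, -1)), Mul(Function('X')(40, Mul(4, Pow(3, -1))), Pow(Add(2146, -983), -1))) = Add(Mul(Rational(10427, 1003), Pow(-727, -1)), Mul(Add(-9, Mul(-3, Mul(4, Pow(3, -1)))), Pow(Add(2146, -983), -1))) = Add(Mul(Rational(10427, 1003), Rational(-1, 727)), Mul(Add(-9, Mul(-3, Mul(4, Rational(1, 3)))), Pow(1163, -1))) = Add(Rational(-10427, 729181), Mul(Add(-9, Mul(-3, Rational(4, 3))), Rational(1, 1163))) = Add(Rational(-10427, 729181), Mul(Add(-9, -4), Rational(1, 1163))) = Add(Rational(-10427, 729181), Mul(-13, Rational(1, 1163))) = Add(Rational(-10427, 729181), Rational(-13, 1163)) = Rational(-21605954, 848037503)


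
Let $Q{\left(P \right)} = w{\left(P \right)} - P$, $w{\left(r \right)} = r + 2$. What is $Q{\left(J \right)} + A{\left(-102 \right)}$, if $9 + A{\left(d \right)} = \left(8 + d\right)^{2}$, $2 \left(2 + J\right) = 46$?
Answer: $8829$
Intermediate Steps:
$J = 21$ ($J = -2 + \frac{1}{2} \cdot 46 = -2 + 23 = 21$)
$A{\left(d \right)} = -9 + \left(8 + d\right)^{2}$
$w{\left(r \right)} = 2 + r$
$Q{\left(P \right)} = 2$ ($Q{\left(P \right)} = \left(2 + P\right) - P = 2$)
$Q{\left(J \right)} + A{\left(-102 \right)} = 2 - \left(9 - \left(8 - 102\right)^{2}\right) = 2 - \left(9 - \left(-94\right)^{2}\right) = 2 + \left(-9 + 8836\right) = 2 + 8827 = 8829$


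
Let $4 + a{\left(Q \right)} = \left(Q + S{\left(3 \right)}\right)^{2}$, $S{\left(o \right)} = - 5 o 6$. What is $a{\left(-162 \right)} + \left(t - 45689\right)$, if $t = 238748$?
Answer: $256559$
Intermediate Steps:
$S{\left(o \right)} = - 30 o$
$a{\left(Q \right)} = -4 + \left(-90 + Q\right)^{2}$ ($a{\left(Q \right)} = -4 + \left(Q - 90\right)^{2} = -4 + \left(-90 + Q\right)^{2}$)
$a{\left(-162 \right)} + \left(t - 45689\right) = \left(-4 + \left(-90 - 162\right)^{2}\right) + \left(238748 - 45689\right) = \left(-4 + \left(-252\right)^{2}\right) + \left(238748 - 45689\right) = \left(-4 + 63504\right) + 193059 = 63500 + 193059 = 256559$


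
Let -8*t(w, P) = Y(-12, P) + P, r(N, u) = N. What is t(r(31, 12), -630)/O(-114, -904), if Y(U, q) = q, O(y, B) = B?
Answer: -315/1808 ≈ -0.17423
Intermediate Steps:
t(w, P) = -P/4 (t(w, P) = -(P + P)/8 = -P/4)
t(r(31, 12), -630)/O(-114, -904) = -¼*(-630)/(-904) = (315/2)*(-1/904) = -315/1808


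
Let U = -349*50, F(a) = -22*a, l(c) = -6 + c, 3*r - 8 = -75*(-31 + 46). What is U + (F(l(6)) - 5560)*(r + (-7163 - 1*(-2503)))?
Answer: 83886970/3 ≈ 2.7962e+7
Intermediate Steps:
r = -1117/3 (r = 8/3 + (-75*(-31 + 46))/3 = 8/3 + (-75*15)/3 = 8/3 + (1/3)*(-1125) = 8/3 - 375 = -1117/3 ≈ -372.33)
U = -17450
U + (F(l(6)) - 5560)*(r + (-7163 - 1*(-2503))) = -17450 + (-22*(-6 + 6) - 5560)*(-1117/3 + (-7163 - 1*(-2503))) = -17450 + (-22*0 - 5560)*(-1117/3 + (-7163 + 2503)) = -17450 + (0 - 5560)*(-1117/3 - 4660) = -17450 - 5560*(-15097/3) = -17450 + 83939320/3 = 83886970/3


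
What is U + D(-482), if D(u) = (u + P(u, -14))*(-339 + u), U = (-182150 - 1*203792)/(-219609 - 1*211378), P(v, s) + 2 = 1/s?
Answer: 2397981299267/6033818 ≈ 3.9742e+5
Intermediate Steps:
P(v, s) = -2 + 1/s
U = 385942/430987 (U = (-182150 - 203792)/(-219609 - 211378) = -385942/(-430987) = -385942*(-1/430987) = 385942/430987 ≈ 0.89548)
D(u) = (-339 + u)*(-29/14 + u) (D(u) = (u + (-2 + 1/(-14)))*(-339 + u) = (u + (-2 - 1/14))*(-339 + u) = (u - 29/14)*(-339 + u) = (-29/14 + u)*(-339 + u) = (-339 + u)*(-29/14 + u))
U + D(-482) = 385942/430987 + (9831/14 + (-482)² - 4775/14*(-482)) = 385942/430987 + (9831/14 + 232324 + 1150775/7) = 385942/430987 + 5563917/14 = 2397981299267/6033818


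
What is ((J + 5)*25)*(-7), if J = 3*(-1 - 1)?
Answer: 175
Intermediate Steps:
J = -6 (J = 3*(-2) = -6)
((J + 5)*25)*(-7) = ((-6 + 5)*25)*(-7) = -1*25*(-7) = -25*(-7) = 175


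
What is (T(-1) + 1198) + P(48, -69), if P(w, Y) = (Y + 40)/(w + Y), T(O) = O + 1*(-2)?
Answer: 25124/21 ≈ 1196.4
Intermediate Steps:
T(O) = -2 + O (T(O) = O - 2 = -2 + O)
P(w, Y) = (40 + Y)/(Y + w)
(T(-1) + 1198) + P(48, -69) = ((-2 - 1) + 1198) + (40 - 69)/(-69 + 48) = (-3 + 1198) - 29/(-21) = 1195 - 1/21*(-29) = 1195 + 29/21 = 25124/21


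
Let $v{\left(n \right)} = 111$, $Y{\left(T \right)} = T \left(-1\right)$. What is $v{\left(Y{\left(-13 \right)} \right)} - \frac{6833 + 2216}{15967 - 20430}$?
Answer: $\frac{504442}{4463} \approx 113.03$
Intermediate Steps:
$Y{\left(T \right)} = - T$
$v{\left(Y{\left(-13 \right)} \right)} - \frac{6833 + 2216}{15967 - 20430} = 111 - \frac{6833 + 2216}{15967 - 20430} = 111 - \frac{9049}{-4463} = 111 - 9049 \left(- \frac{1}{4463}\right) = 111 - - \frac{9049}{4463} = 111 + \frac{9049}{4463} = \frac{504442}{4463}$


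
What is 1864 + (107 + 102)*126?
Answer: 28198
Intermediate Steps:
1864 + (107 + 102)*126 = 1864 + 209*126 = 1864 + 26334 = 28198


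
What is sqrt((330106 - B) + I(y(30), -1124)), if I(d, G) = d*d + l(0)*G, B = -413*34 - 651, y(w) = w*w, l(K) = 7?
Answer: sqrt(1146931) ≈ 1070.9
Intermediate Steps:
y(w) = w**2
B = -14693 (B = -14042 - 651 = -14693)
I(d, G) = d**2 + 7*G (I(d, G) = d*d + 7*G = d**2 + 7*G)
sqrt((330106 - B) + I(y(30), -1124)) = sqrt((330106 - 1*(-14693)) + ((30**2)**2 + 7*(-1124))) = sqrt((330106 + 14693) + (900**2 - 7868)) = sqrt(344799 + (810000 - 7868)) = sqrt(344799 + 802132) = sqrt(1146931)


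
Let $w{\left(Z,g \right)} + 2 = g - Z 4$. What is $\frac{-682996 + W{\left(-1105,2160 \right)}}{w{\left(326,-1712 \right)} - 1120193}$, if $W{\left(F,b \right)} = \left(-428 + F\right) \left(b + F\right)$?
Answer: $\frac{2300311}{1123211} \approx 2.048$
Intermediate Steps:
$w{\left(Z,g \right)} = -2 + g - 4 Z$ ($w{\left(Z,g \right)} = -2 - \left(- g + Z 4\right) = -2 + \left(g - 4 Z\right) = -2 - \left(- g + 4 Z\right) = -2 + g - 4 Z$)
$W{\left(F,b \right)} = \left(-428 + F\right) \left(F + b\right)$
$\frac{-682996 + W{\left(-1105,2160 \right)}}{w{\left(326,-1712 \right)} - 1120193} = \frac{-682996 - \left(2838340 - 1221025\right)}{\left(-2 - 1712 - 1304\right) - 1120193} = \frac{-682996 + \left(1221025 + 472940 - 924480 - 2386800\right)}{\left(-2 - 1712 - 1304\right) - 1120193} = \frac{-682996 - 1617315}{-3018 - 1120193} = - \frac{2300311}{-1123211} = \left(-2300311\right) \left(- \frac{1}{1123211}\right) = \frac{2300311}{1123211}$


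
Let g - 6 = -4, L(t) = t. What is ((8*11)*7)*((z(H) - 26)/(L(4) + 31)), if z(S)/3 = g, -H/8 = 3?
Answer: -352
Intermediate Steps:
H = -24 (H = -8*3 = -24)
g = 2 (g = 6 - 4 = 2)
z(S) = 6 (z(S) = 3*2 = 6)
((8*11)*7)*((z(H) - 26)/(L(4) + 31)) = ((8*11)*7)*((6 - 26)/(4 + 31)) = (88*7)*(-20/35) = 616*(-20*1/35) = 616*(-4/7) = -352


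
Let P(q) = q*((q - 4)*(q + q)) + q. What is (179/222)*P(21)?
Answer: 895895/74 ≈ 12107.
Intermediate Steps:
P(q) = q + 2*q**2*(-4 + q) (P(q) = q*((-4 + q)*(2*q)) + q = q*(2*q*(-4 + q)) + q = 2*q**2*(-4 + q) + q = q + 2*q**2*(-4 + q))
(179/222)*P(21) = (179/222)*(21*(1 - 8*21 + 2*21**2)) = (179*(1/222))*(21*(1 - 168 + 2*441)) = 179*(21*(1 - 168 + 882))/222 = 179*(21*715)/222 = (179/222)*15015 = 895895/74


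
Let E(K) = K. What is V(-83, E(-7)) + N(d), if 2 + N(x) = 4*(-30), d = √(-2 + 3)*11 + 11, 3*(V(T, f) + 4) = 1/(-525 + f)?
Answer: -201097/1596 ≈ -126.00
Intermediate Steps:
V(T, f) = -4 + 1/(3*(-525 + f))
d = 22 (d = √1*11 + 11 = 1*11 + 11 = 11 + 11 = 22)
N(x) = -122 (N(x) = -2 + 4*(-30) = -2 - 120 = -122)
V(-83, E(-7)) + N(d) = (6301 - 12*(-7))/(3*(-525 - 7)) - 122 = (⅓)*(6301 + 84)/(-532) - 122 = (⅓)*(-1/532)*6385 - 122 = -6385/1596 - 122 = -201097/1596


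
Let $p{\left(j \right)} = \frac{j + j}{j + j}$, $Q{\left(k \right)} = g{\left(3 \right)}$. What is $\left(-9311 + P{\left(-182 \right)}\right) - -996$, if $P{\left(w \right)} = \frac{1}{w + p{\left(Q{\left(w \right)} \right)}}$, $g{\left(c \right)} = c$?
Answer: $- \frac{1505016}{181} \approx -8315.0$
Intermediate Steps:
$Q{\left(k \right)} = 3$
$p{\left(j \right)} = 1$ ($p{\left(j \right)} = \frac{2 j}{2 j} = 2 j \frac{1}{2 j} = 1$)
$P{\left(w \right)} = \frac{1}{1 + w}$ ($P{\left(w \right)} = \frac{1}{w + 1} = \frac{1}{1 + w}$)
$\left(-9311 + P{\left(-182 \right)}\right) - -996 = \left(-9311 + \frac{1}{1 - 182}\right) - -996 = \left(-9311 + \frac{1}{-181}\right) + 996 = \left(-9311 - \frac{1}{181}\right) + 996 = - \frac{1685292}{181} + 996 = - \frac{1505016}{181}$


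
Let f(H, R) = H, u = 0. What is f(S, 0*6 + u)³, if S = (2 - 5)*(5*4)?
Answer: -216000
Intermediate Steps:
S = -60 (S = -3*20 = -60)
f(S, 0*6 + u)³ = (-60)³ = -216000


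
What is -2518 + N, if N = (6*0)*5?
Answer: -2518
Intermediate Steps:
N = 0 (N = 0*5 = 0)
-2518 + N = -2518 + 0 = -2518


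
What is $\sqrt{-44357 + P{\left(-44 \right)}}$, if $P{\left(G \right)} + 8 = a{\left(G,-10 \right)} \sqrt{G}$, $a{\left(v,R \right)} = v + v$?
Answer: $\sqrt{-44365 - 176 i \sqrt{11}} \approx 1.386 - 210.63 i$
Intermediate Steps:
$a{\left(v,R \right)} = 2 v$
$P{\left(G \right)} = -8 + 2 G^{\frac{3}{2}}$ ($P{\left(G \right)} = -8 + 2 G \sqrt{G} = -8 + 2 G^{\frac{3}{2}}$)
$\sqrt{-44357 + P{\left(-44 \right)}} = \sqrt{-44357 - \left(8 - 2 \left(-44\right)^{\frac{3}{2}}\right)} = \sqrt{-44357 - \left(8 - 2 \left(- 88 i \sqrt{11}\right)\right)} = \sqrt{-44357 - \left(8 + 176 i \sqrt{11}\right)} = \sqrt{-44365 - 176 i \sqrt{11}}$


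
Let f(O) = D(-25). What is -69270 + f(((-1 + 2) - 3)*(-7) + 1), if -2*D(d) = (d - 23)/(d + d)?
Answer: -1731762/25 ≈ -69271.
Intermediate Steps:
D(d) = -(-23 + d)/(4*d) (D(d) = -(d - 23)/(2*(d + d)) = -(-23 + d)/(2*(2*d)) = -(-23 + d)*1/(2*d)/2 = -(-23 + d)/(4*d))
f(O) = -12/25 (f(O) = (¼)*(23 - 1*(-25))/(-25) = (¼)*(-1/25)*(23 + 25) = (¼)*(-1/25)*48 = -12/25)
-69270 + f(((-1 + 2) - 3)*(-7) + 1) = -69270 - 12/25 = -1731762/25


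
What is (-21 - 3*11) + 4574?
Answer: 4520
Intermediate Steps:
(-21 - 3*11) + 4574 = (-21 - 33) + 4574 = -54 + 4574 = 4520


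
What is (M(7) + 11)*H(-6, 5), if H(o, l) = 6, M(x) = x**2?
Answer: 360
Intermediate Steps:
(M(7) + 11)*H(-6, 5) = (7**2 + 11)*6 = (49 + 11)*6 = 60*6 = 360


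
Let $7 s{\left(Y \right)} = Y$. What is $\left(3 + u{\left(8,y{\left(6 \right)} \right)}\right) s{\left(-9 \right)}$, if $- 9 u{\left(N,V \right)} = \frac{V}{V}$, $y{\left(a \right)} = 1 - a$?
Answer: $- \frac{26}{7} \approx -3.7143$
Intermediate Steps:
$u{\left(N,V \right)} = - \frac{1}{9}$ ($u{\left(N,V \right)} = - \frac{V \frac{1}{V}}{9} = \left(- \frac{1}{9}\right) 1 = - \frac{1}{9}$)
$s{\left(Y \right)} = \frac{Y}{7}$
$\left(3 + u{\left(8,y{\left(6 \right)} \right)}\right) s{\left(-9 \right)} = \left(3 - \frac{1}{9}\right) \frac{1}{7} \left(-9\right) = \frac{26}{9} \left(- \frac{9}{7}\right) = - \frac{26}{7}$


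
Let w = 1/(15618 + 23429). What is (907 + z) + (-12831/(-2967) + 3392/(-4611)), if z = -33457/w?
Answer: -112406107849793/86043 ≈ -1.3064e+9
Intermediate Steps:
w = 1/39047 ≈ 2.5610e-5
z = -1306395479 (z = -33457/1/39047 = -33457*39047 = -1306395479)
(907 + z) + (-12831/(-2967) + 3392/(-4611)) = (907 - 1306395479) + (-12831/(-2967) + 3392/(-4611)) = -1306394572 + (-12831*(-1/2967) + 3392*(-1/4611)) = -1306394572 + (4277/989 - 64/87) = -1306394572 + 308803/86043 = -112406107849793/86043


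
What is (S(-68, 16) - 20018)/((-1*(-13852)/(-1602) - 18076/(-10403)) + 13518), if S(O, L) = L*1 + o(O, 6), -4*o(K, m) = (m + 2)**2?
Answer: -83403025227/56292629326 ≈ -1.4816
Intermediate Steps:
o(K, m) = -(2 + m)**2/4 (o(K, m) = -(m + 2)**2/4 = -(2 + m)**2/4)
S(O, L) = -16 + L (S(O, L) = L*1 - (2 + 6)**2/4 = L - 1/4*8**2 = L - 1/4*64 = L - 16 = -16 + L)
(S(-68, 16) - 20018)/((-1*(-13852)/(-1602) - 18076/(-10403)) + 13518) = ((-16 + 16) - 20018)/((-1*(-13852)/(-1602) - 18076/(-10403)) + 13518) = (0 - 20018)/((13852*(-1/1602) - 18076*(-1/10403)) + 13518) = -20018/((-6926/801 + 18076/10403) + 13518) = -20018/(-57572302/8332803 + 13518) = -20018/112585258652/8332803 = -20018*8332803/112585258652 = -83403025227/56292629326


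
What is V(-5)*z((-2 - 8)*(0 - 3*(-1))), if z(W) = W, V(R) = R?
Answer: 150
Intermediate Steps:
V(-5)*z((-2 - 8)*(0 - 3*(-1))) = -5*(-2 - 8)*(0 - 3*(-1)) = -(-50)*(0 + 3) = -(-50)*3 = -5*(-30) = 150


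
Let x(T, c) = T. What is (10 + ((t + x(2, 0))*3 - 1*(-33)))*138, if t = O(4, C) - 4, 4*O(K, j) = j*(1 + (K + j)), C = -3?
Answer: 4485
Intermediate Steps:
O(K, j) = j*(1 + K + j)/4 (O(K, j) = (j*(1 + (K + j)))/4 = (j*(1 + K + j))/4 = j*(1 + K + j)/4)
t = -11/2 (t = (¼)*(-3)*(1 + 4 - 3) - 4 = (¼)*(-3)*2 - 4 = -3/2 - 4 = -11/2 ≈ -5.5000)
(10 + ((t + x(2, 0))*3 - 1*(-33)))*138 = (10 + ((-11/2 + 2)*3 - 1*(-33)))*138 = (10 + (-7/2*3 + 33))*138 = (10 + (-21/2 + 33))*138 = (10 + 45/2)*138 = (65/2)*138 = 4485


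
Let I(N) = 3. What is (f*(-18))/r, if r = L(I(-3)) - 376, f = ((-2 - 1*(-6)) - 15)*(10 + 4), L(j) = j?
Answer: -2772/373 ≈ -7.4316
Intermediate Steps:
f = -154 (f = ((-2 + 6) - 15)*14 = (4 - 15)*14 = -11*14 = -154)
r = -373 (r = 3 - 376 = -373)
(f*(-18))/r = -154*(-18)/(-373) = 2772*(-1/373) = -2772/373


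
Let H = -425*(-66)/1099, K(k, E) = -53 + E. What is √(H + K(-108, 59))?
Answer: 2*√9518439/1099 ≈ 5.6146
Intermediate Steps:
H = 28050/1099 (H = 28050*(1/1099) = 28050/1099 ≈ 25.523)
√(H + K(-108, 59)) = √(28050/1099 + (-53 + 59)) = √(28050/1099 + 6) = √(34644/1099) = 2*√9518439/1099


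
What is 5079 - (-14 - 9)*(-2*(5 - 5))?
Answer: 5079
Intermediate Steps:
5079 - (-14 - 9)*(-2*(5 - 5)) = 5079 - (-23)*(-2*0) = 5079 - (-23)*0 = 5079 - 1*0 = 5079 + 0 = 5079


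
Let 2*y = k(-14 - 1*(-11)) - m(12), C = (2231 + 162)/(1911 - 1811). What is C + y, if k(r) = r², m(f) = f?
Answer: 2243/100 ≈ 22.430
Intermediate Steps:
C = 2393/100 ≈ 23.930
y = -3/2 (y = ((-14 - 1*(-11))² - 1*12)/2 = ((-14 + 11)² - 12)/2 = ((-3)² - 12)/2 = (9 - 12)/2 = (½)*(-3) = -3/2 ≈ -1.5000)
C + y = 2393/100 - 3/2 = 2243/100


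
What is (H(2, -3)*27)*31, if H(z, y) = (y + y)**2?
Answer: 30132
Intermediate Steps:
H(z, y) = 4*y**2 (H(z, y) = (2*y)**2 = 4*y**2)
(H(2, -3)*27)*31 = ((4*(-3)**2)*27)*31 = ((4*9)*27)*31 = (36*27)*31 = 972*31 = 30132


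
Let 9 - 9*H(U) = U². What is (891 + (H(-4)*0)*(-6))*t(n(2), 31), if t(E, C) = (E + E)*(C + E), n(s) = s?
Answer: 117612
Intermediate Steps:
H(U) = 1 - U²/9
t(E, C) = 2*E*(C + E) (t(E, C) = (2*E)*(C + E) = 2*E*(C + E))
(891 + (H(-4)*0)*(-6))*t(n(2), 31) = (891 + ((1 - ⅑*(-4)²)*0)*(-6))*(2*2*(31 + 2)) = (891 + ((1 - ⅑*16)*0)*(-6))*(2*2*33) = (891 + ((1 - 16/9)*0)*(-6))*132 = (891 - 7/9*0*(-6))*132 = (891 + 0*(-6))*132 = (891 + 0)*132 = 891*132 = 117612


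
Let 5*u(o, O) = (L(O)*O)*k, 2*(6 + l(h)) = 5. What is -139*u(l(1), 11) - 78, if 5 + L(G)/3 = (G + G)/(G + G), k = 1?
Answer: 17958/5 ≈ 3591.6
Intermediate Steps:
L(G) = -12 (L(G) = -15 + 3*((G + G)/(G + G)) = -15 + 3*((2*G)/((2*G))) = -15 + 3*((2*G)*(1/(2*G))) = -15 + 3*1 = -15 + 3 = -12)
l(h) = -7/2 (l(h) = -6 + (½)*5 = -6 + 5/2 = -7/2)
u(o, O) = -12*O/5 (u(o, O) = (-12*O*1)/5 = (-12*O)/5 = -12*O/5)
-139*u(l(1), 11) - 78 = -(-1668)*11/5 - 78 = -139*(-132/5) - 78 = 18348/5 - 78 = 17958/5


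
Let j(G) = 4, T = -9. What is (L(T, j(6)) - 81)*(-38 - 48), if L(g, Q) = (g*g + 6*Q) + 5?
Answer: -2494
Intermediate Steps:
L(g, Q) = 5 + g² + 6*Q (L(g, Q) = (g² + 6*Q) + 5 = 5 + g² + 6*Q)
(L(T, j(6)) - 81)*(-38 - 48) = ((5 + (-9)² + 6*4) - 81)*(-38 - 48) = ((5 + 81 + 24) - 81)*(-86) = (110 - 81)*(-86) = 29*(-86) = -2494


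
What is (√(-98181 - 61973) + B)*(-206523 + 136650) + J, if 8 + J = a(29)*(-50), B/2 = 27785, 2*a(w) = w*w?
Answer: -3882863643 - 69873*I*√160154 ≈ -3.8829e+9 - 2.7963e+7*I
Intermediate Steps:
a(w) = w²/2 (a(w) = (w*w)/2 = w²/2)
B = 55570 (B = 2*27785 = 55570)
J = -21033 (J = -8 + ((½)*29²)*(-50) = -8 + ((½)*841)*(-50) = -8 + (841/2)*(-50) = -8 - 21025 = -21033)
(√(-98181 - 61973) + B)*(-206523 + 136650) + J = (√(-98181 - 61973) + 55570)*(-206523 + 136650) - 21033 = (√(-160154) + 55570)*(-69873) - 21033 = (I*√160154 + 55570)*(-69873) - 21033 = (55570 + I*√160154)*(-69873) - 21033 = (-3882842610 - 69873*I*√160154) - 21033 = -3882863643 - 69873*I*√160154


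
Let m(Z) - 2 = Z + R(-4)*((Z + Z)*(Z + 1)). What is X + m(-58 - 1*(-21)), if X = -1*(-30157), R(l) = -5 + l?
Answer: 6146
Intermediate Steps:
m(Z) = 2 + Z - 18*Z*(1 + Z) (m(Z) = 2 + (Z + (-5 - 4)*((Z + Z)*(Z + 1))) = 2 + (Z - 9*2*Z*(1 + Z)) = 2 + (Z - 18*Z*(1 + Z)) = 2 + Z - 18*Z*(1 + Z))
X = 30157
X + m(-58 - 1*(-21)) = 30157 + (2 - 18*(-58 - 1*(-21))**2 - 17*(-58 - 1*(-21))) = 30157 + (2 - 18*(-58 + 21)**2 - 17*(-58 + 21)) = 30157 + (2 - 18*(-37)**2 - 17*(-37)) = 30157 + (2 - 18*1369 + 629) = 30157 + (2 - 24642 + 629) = 30157 - 24011 = 6146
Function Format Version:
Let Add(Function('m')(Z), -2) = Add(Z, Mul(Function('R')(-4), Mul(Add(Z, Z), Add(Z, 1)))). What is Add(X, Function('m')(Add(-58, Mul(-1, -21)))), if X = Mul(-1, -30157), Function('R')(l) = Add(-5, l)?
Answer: 6146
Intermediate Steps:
Function('m')(Z) = Add(2, Z, Mul(-18, Z, Add(1, Z))) (Function('m')(Z) = Add(2, Add(Z, Mul(Add(-5, -4), Mul(Add(Z, Z), Add(Z, 1))))) = Add(2, Add(Z, Mul(-9, Mul(Mul(2, Z), Add(1, Z))))) = Add(2, Add(Z, Mul(-9, Mul(2, Z, Add(1, Z))))) = Add(2, Add(Z, Mul(-18, Z, Add(1, Z)))) = Add(2, Z, Mul(-18, Z, Add(1, Z))))
X = 30157
Add(X, Function('m')(Add(-58, Mul(-1, -21)))) = Add(30157, Add(2, Mul(-18, Pow(Add(-58, Mul(-1, -21)), 2)), Mul(-17, Add(-58, Mul(-1, -21))))) = Add(30157, Add(2, Mul(-18, Pow(Add(-58, 21), 2)), Mul(-17, Add(-58, 21)))) = Add(30157, Add(2, Mul(-18, Pow(-37, 2)), Mul(-17, -37))) = Add(30157, Add(2, Mul(-18, 1369), 629)) = Add(30157, Add(2, -24642, 629)) = Add(30157, -24011) = 6146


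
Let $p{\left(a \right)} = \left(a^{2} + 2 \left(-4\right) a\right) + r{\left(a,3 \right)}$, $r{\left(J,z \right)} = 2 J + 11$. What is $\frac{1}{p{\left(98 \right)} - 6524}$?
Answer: $\frac{1}{2503} \approx 0.00039952$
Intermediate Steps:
$r{\left(J,z \right)} = 11 + 2 J$
$p{\left(a \right)} = 11 + a^{2} - 6 a$ ($p{\left(a \right)} = \left(a^{2} + 2 \left(-4\right) a\right) + \left(11 + 2 a\right) = \left(a^{2} - 8 a\right) + \left(11 + 2 a\right) = 11 + a^{2} - 6 a$)
$\frac{1}{p{\left(98 \right)} - 6524} = \frac{1}{\left(11 + 98^{2} - 588\right) - 6524} = \frac{1}{\left(11 + 9604 - 588\right) - 6524} = \frac{1}{9027 - 6524} = \frac{1}{2503}$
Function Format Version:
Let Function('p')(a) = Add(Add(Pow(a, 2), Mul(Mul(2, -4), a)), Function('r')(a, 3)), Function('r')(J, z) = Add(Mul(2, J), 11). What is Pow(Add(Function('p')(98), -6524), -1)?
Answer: Rational(1, 2503) ≈ 0.00039952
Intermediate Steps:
Function('r')(J, z) = Add(11, Mul(2, J))
Function('p')(a) = Add(11, Pow(a, 2), Mul(-6, a)) (Function('p')(a) = Add(Add(Pow(a, 2), Mul(Mul(2, -4), a)), Add(11, Mul(2, a))) = Add(Add(Pow(a, 2), Mul(-8, a)), Add(11, Mul(2, a))) = Add(11, Pow(a, 2), Mul(-6, a)))
Pow(Add(Function('p')(98), -6524), -1) = Pow(Add(Add(11, Pow(98, 2), Mul(-6, 98)), -6524), -1) = Pow(Add(Add(11, 9604, -588), -6524), -1) = Pow(Add(9027, -6524), -1) = Pow(2503, -1) = Rational(1, 2503)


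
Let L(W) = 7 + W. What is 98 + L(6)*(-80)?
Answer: -942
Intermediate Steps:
98 + L(6)*(-80) = 98 + (7 + 6)*(-80) = 98 + 13*(-80) = 98 - 1040 = -942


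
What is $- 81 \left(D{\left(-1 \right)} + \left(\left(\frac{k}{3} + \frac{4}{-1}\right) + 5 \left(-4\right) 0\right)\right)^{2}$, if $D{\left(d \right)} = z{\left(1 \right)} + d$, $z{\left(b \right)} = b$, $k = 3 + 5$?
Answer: $-144$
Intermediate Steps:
$k = 8$
$D{\left(d \right)} = 1 + d$
$- 81 \left(D{\left(-1 \right)} + \left(\left(\frac{k}{3} + \frac{4}{-1}\right) + 5 \left(-4\right) 0\right)\right)^{2} = - 81 \left(\left(1 - 1\right) + \left(\left(\frac{8}{3} + \frac{4}{-1}\right) + 5 \left(-4\right) 0\right)\right)^{2} = - 81 \left(0 + \left(\left(8 \cdot \frac{1}{3} + 4 \left(-1\right)\right) - 0\right)\right)^{2} = - 81 \left(0 + \left(\left(\frac{8}{3} - 4\right) + 0\right)\right)^{2} = - 81 \left(0 + \left(- \frac{4}{3} + 0\right)\right)^{2} = - 81 \left(0 - \frac{4}{3}\right)^{2} = - 81 \left(- \frac{4}{3}\right)^{2} = \left(-81\right) \frac{16}{9} = -144$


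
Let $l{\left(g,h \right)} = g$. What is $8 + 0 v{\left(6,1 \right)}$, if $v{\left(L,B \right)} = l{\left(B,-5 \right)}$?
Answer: $8$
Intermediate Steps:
$v{\left(L,B \right)} = B$
$8 + 0 v{\left(6,1 \right)} = 8 + 0 \cdot 1 = 8 + 0 = 8$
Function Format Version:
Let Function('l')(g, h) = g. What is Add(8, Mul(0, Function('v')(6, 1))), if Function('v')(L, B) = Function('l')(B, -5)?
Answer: 8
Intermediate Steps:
Function('v')(L, B) = B
Add(8, Mul(0, Function('v')(6, 1))) = Add(8, Mul(0, 1)) = Add(8, 0) = 8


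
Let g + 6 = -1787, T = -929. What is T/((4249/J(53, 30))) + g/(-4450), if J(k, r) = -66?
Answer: 280465757/18908050 ≈ 14.833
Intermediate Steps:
g = -1793 (g = -6 - 1787 = -1793)
T/((4249/J(53, 30))) + g/(-4450) = -929/(4249/(-66)) - 1793/(-4450) = -929/(4249*(-1/66)) - 1793*(-1/4450) = -929/(-4249/66) + 1793/4450 = -929*(-66/4249) + 1793/4450 = 61314/4249 + 1793/4450 = 280465757/18908050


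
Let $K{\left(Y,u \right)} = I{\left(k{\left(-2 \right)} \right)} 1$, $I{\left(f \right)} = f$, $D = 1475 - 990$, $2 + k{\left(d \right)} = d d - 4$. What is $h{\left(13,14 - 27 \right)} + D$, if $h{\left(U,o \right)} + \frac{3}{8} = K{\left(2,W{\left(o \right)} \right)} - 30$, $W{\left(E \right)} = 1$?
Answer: $\frac{3621}{8} \approx 452.63$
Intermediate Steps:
$k{\left(d \right)} = -6 + d^{2}$ ($k{\left(d \right)} = -2 + \left(d d - 4\right) = -2 + \left(d^{2} - 4\right) = -2 + \left(-4 + d^{2}\right) = -6 + d^{2}$)
$D = 485$ ($D = 1475 - 990 = 485$)
$K{\left(Y,u \right)} = -2$ ($K{\left(Y,u \right)} = \left(-6 + \left(-2\right)^{2}\right) 1 = \left(-6 + 4\right) 1 = \left(-2\right) 1 = -2$)
$h{\left(U,o \right)} = - \frac{259}{8}$ ($h{\left(U,o \right)} = - \frac{3}{8} - 32 = - \frac{259}{8}$)
$h{\left(13,14 - 27 \right)} + D = - \frac{259}{8} + 485 = \frac{3621}{8}$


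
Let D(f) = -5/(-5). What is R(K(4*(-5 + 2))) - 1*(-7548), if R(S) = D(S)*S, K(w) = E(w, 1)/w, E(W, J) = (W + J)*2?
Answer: 45299/6 ≈ 7549.8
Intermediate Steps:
D(f) = 1 (D(f) = -5*(-⅕) = 1)
E(W, J) = 2*J + 2*W (E(W, J) = (J + W)*2 = 2*J + 2*W)
K(w) = (2 + 2*w)/w (K(w) = (2*1 + 2*w)/w = (2 + 2*w)/w)
R(S) = S (R(S) = 1*S = S)
R(K(4*(-5 + 2))) - 1*(-7548) = (2 + 2/((4*(-5 + 2)))) - 1*(-7548) = (2 + 2/((4*(-3)))) + 7548 = (2 + 2/(-12)) + 7548 = (2 + 2*(-1/12)) + 7548 = (2 - ⅙) + 7548 = 11/6 + 7548 = 45299/6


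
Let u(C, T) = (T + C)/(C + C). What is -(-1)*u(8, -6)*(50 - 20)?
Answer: 15/4 ≈ 3.7500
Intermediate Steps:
u(C, T) = (C + T)/(2*C) (u(C, T) = (C + T)/((2*C)) = (C + T)*(1/(2*C)) = (C + T)/(2*C))
-(-1)*u(8, -6)*(50 - 20) = -(-1)*((½)*(8 - 6)/8)*(50 - 20) = -(-1)*((½)*(⅛)*2)*30 = -(-1)*(⅛)*30 = -(-1)*15/4 = -1*(-15/4) = 15/4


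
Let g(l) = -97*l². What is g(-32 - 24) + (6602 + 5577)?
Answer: -292013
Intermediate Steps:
g(-32 - 24) + (6602 + 5577) = -97*(-32 - 24)² + (6602 + 5577) = -97*(-56)² + 12179 = -97*3136 + 12179 = -304192 + 12179 = -292013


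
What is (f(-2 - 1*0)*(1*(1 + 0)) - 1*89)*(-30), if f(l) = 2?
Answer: 2610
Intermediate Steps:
(f(-2 - 1*0)*(1*(1 + 0)) - 1*89)*(-30) = (2*(1*(1 + 0)) - 1*89)*(-30) = (2*(1*1) - 89)*(-30) = (2*1 - 89)*(-30) = (2 - 89)*(-30) = -87*(-30) = 2610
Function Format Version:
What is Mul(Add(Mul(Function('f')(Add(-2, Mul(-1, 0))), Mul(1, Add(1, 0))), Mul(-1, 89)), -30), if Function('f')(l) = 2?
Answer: 2610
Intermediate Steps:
Mul(Add(Mul(Function('f')(Add(-2, Mul(-1, 0))), Mul(1, Add(1, 0))), Mul(-1, 89)), -30) = Mul(Add(Mul(2, Mul(1, Add(1, 0))), Mul(-1, 89)), -30) = Mul(Add(Mul(2, Mul(1, 1)), -89), -30) = Mul(Add(Mul(2, 1), -89), -30) = Mul(Add(2, -89), -30) = Mul(-87, -30) = 2610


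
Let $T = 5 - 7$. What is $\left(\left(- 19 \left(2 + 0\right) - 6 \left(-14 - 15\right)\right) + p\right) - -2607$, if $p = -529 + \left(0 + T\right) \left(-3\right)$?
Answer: $2220$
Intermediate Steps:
$T = -2$ ($T = 5 - 7 = -2$)
$p = -523$ ($p = -529 + \left(0 - 2\right) \left(-3\right) = -529 - -6 = -529 + 6 = -523$)
$\left(\left(- 19 \left(2 + 0\right) - 6 \left(-14 - 15\right)\right) + p\right) - -2607 = \left(\left(- 19 \left(2 + 0\right) - 6 \left(-14 - 15\right)\right) - 523\right) - -2607 = \left(\left(\left(-19\right) 2 - -174\right) - 523\right) + 2607 = \left(\left(-38 + 174\right) - 523\right) + 2607 = \left(136 - 523\right) + 2607 = -387 + 2607 = 2220$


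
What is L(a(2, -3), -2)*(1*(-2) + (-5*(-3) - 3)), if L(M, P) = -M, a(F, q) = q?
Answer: 30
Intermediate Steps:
L(a(2, -3), -2)*(1*(-2) + (-5*(-3) - 3)) = (-1*(-3))*(1*(-2) + (-5*(-3) - 3)) = 3*(-2 + (15 - 3)) = 3*(-2 + 12) = 3*10 = 30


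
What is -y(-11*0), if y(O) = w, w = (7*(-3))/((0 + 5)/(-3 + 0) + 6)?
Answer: 63/13 ≈ 4.8462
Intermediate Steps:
w = -63/13 (w = -21/(5/(-3) + 6) = -21/(5*(-⅓) + 6) = -21/(-5/3 + 6) = -21/13/3 = -21*3/13 = -63/13 ≈ -4.8462)
y(O) = -63/13
-y(-11*0) = -1*(-63/13) = 63/13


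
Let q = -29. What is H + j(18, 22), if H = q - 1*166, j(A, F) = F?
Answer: -173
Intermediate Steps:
H = -195 (H = -29 - 1*166 = -29 - 166 = -195)
H + j(18, 22) = -195 + 22 = -173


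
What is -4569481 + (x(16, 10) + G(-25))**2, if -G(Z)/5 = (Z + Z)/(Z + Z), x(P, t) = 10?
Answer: -4569456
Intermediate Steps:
G(Z) = -5 (G(Z) = -5*(Z + Z)/(Z + Z) = -5*2*Z/(2*Z) = -5*2*Z*1/(2*Z) = -5*1 = -5)
-4569481 + (x(16, 10) + G(-25))**2 = -4569481 + (10 - 5)**2 = -4569481 + 5**2 = -4569481 + 25 = -4569456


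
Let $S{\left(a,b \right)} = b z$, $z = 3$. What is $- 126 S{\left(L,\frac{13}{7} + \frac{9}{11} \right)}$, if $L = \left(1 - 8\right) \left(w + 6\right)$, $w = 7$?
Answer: $- \frac{11124}{11} \approx -1011.3$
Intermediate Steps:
$L = -91$ ($L = \left(1 - 8\right) \left(7 + 6\right) = \left(-7\right) 13 = -91$)
$S{\left(a,b \right)} = 3 b$ ($S{\left(a,b \right)} = b 3 = 3 b$)
$- 126 S{\left(L,\frac{13}{7} + \frac{9}{11} \right)} = - 126 \cdot 3 \left(\frac{13}{7} + \frac{9}{11}\right) = - 126 \cdot 3 \cdot \frac{206}{77} = \left(-126\right) \frac{618}{77} = - \frac{11124}{11}$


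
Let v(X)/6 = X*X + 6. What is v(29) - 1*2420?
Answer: 2662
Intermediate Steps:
v(X) = 36 + 6*X² (v(X) = 6*(X*X + 6) = 6*(X² + 6) = 6*(6 + X²) = 36 + 6*X²)
v(29) - 1*2420 = (36 + 6*29²) - 1*2420 = (36 + 6*841) - 2420 = (36 + 5046) - 2420 = 5082 - 2420 = 2662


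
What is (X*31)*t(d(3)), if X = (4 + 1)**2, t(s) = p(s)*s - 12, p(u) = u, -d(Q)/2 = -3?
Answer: 18600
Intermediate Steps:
d(Q) = 6 (d(Q) = -2*(-3) = 6)
t(s) = -12 + s**2 (t(s) = s*s - 12 = s**2 - 12 = -12 + s**2)
X = 25 (X = 5**2 = 25)
(X*31)*t(d(3)) = (25*31)*(-12 + 6**2) = 775*(-12 + 36) = 775*24 = 18600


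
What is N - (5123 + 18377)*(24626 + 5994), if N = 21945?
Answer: -719548055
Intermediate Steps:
N - (5123 + 18377)*(24626 + 5994) = 21945 - (5123 + 18377)*(24626 + 5994) = 21945 - 23500*30620 = 21945 - 1*719570000 = 21945 - 719570000 = -719548055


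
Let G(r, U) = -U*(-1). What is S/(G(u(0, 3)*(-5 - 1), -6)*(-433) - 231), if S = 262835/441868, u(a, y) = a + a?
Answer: 262835/1045901556 ≈ 0.00025130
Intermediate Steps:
u(a, y) = 2*a
G(r, U) = U
S = 262835/441868 (S = 262835*(1/441868) = 262835/441868 ≈ 0.59483)
S/(G(u(0, 3)*(-5 - 1), -6)*(-433) - 231) = 262835/(441868*(-6*(-433) - 231)) = 262835/(441868*(2598 - 231)) = (262835/441868)/2367 = (262835/441868)*(1/2367) = 262835/1045901556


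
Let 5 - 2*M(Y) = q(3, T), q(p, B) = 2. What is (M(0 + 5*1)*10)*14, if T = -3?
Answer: 210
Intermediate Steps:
M(Y) = 3/2 (M(Y) = 5/2 - 1/2*2 = 5/2 - 1 = 3/2)
(M(0 + 5*1)*10)*14 = ((3/2)*10)*14 = 15*14 = 210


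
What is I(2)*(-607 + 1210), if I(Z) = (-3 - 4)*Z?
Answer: -8442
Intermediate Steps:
I(Z) = -7*Z
I(2)*(-607 + 1210) = (-7*2)*(-607 + 1210) = -14*603 = -8442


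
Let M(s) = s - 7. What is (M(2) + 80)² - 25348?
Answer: -19723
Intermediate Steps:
M(s) = -7 + s
(M(2) + 80)² - 25348 = ((-7 + 2) + 80)² - 25348 = (-5 + 80)² - 25348 = 75² - 25348 = 5625 - 25348 = -19723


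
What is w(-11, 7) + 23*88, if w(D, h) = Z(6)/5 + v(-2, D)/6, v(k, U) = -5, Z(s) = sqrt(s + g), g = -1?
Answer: 12139/6 + sqrt(5)/5 ≈ 2023.6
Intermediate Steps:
Z(s) = sqrt(-1 + s) (Z(s) = sqrt(s - 1) = sqrt(-1 + s))
w(D, h) = -5/6 + sqrt(5)/5 (w(D, h) = sqrt(-1 + 6)/5 - 5/6 = sqrt(5)*(1/5) - 5*1/6 = sqrt(5)/5 - 5/6 = -5/6 + sqrt(5)/5)
w(-11, 7) + 23*88 = (-5/6 + sqrt(5)/5) + 23*88 = (-5/6 + sqrt(5)/5) + 2024 = 12139/6 + sqrt(5)/5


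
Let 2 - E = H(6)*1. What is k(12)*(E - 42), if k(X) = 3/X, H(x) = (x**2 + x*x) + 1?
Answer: -113/4 ≈ -28.250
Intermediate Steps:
H(x) = 1 + 2*x**2 (H(x) = (x**2 + x**2) + 1 = 2*x**2 + 1 = 1 + 2*x**2)
E = -71 (E = 2 - (1 + 2*6**2) = 2 - (1 + 2*36) = 2 - (1 + 72) = 2 - 73 = -71)
k(12)*(E - 42) = (3/12)*(-71 - 42) = (3*(1/12))*(-113) = (1/4)*(-113) = -113/4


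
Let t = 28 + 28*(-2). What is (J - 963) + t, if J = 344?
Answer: -647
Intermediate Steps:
t = -28 (t = 28 - 56 = -28)
(J - 963) + t = (344 - 963) - 28 = -619 - 28 = -647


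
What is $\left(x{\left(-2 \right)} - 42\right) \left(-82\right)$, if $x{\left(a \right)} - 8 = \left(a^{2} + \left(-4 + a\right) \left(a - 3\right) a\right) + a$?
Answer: $7544$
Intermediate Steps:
$x{\left(a \right)} = 8 + a + a^{2} + a \left(-4 + a\right) \left(-3 + a\right)$ ($x{\left(a \right)} = 8 + \left(\left(a^{2} + \left(-4 + a\right) \left(a - 3\right) a\right) + a\right) = 8 + \left(\left(a^{2} + \left(-4 + a\right) \left(-3 + a\right) a\right) + a\right) = 8 + \left(\left(a^{2} + a \left(-4 + a\right) \left(-3 + a\right)\right) + a\right) = 8 + \left(a + a^{2} + a \left(-4 + a\right) \left(-3 + a\right)\right) = 8 + a + a^{2} + a \left(-4 + a\right) \left(-3 + a\right)$)
$\left(x{\left(-2 \right)} - 42\right) \left(-82\right) = \left(\left(8 + \left(-2\right)^{3} - 6 \left(-2\right)^{2} + 13 \left(-2\right)\right) - 42\right) \left(-82\right) = \left(\left(8 - 8 - 24 - 26\right) - 42\right) \left(-82\right) = \left(-50 - 42\right) \left(-82\right) = \left(-92\right) \left(-82\right) = 7544$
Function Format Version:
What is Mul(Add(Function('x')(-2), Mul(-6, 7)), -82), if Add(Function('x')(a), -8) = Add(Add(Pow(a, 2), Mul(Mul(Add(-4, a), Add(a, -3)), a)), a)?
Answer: 7544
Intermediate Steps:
Function('x')(a) = Add(8, a, Pow(a, 2), Mul(a, Add(-4, a), Add(-3, a))) (Function('x')(a) = Add(8, Add(Add(Pow(a, 2), Mul(Mul(Add(-4, a), Add(a, -3)), a)), a)) = Add(8, Add(Add(Pow(a, 2), Mul(Mul(Add(-4, a), Add(-3, a)), a)), a)) = Add(8, Add(Add(Pow(a, 2), Mul(a, Add(-4, a), Add(-3, a))), a)) = Add(8, Add(a, Pow(a, 2), Mul(a, Add(-4, a), Add(-3, a)))) = Add(8, a, Pow(a, 2), Mul(a, Add(-4, a), Add(-3, a))))
Mul(Add(Function('x')(-2), Mul(-6, 7)), -82) = Mul(Add(Add(8, Pow(-2, 3), Mul(-6, Pow(-2, 2)), Mul(13, -2)), Mul(-6, 7)), -82) = Mul(Add(Add(8, -8, Mul(-6, 4), -26), -42), -82) = Mul(Add(Add(8, -8, -24, -26), -42), -82) = Mul(Add(-50, -42), -82) = Mul(-92, -82) = 7544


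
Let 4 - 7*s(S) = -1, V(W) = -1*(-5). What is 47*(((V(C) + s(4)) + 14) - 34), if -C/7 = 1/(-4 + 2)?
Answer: -4700/7 ≈ -671.43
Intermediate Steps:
C = 7/2 (C = -7/(-4 + 2) = -7/(-2) = -7*(-½) = 7/2 ≈ 3.5000)
V(W) = 5
s(S) = 5/7 (s(S) = 4/7 - ⅐*(-1) = 4/7 + ⅐ = 5/7)
47*(((V(C) + s(4)) + 14) - 34) = 47*(((5 + 5/7) + 14) - 34) = 47*((40/7 + 14) - 34) = 47*(138/7 - 34) = 47*(-100/7) = -4700/7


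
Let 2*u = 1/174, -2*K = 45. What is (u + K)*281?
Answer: -2199949/348 ≈ -6321.7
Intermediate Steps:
K = -45/2 (K = -½*45 = -45/2 ≈ -22.500)
u = 1/348 (u = (½)/174 = (½)*(1/174) = 1/348 ≈ 0.0028736)
(u + K)*281 = (1/348 - 45/2)*281 = -7829/348*281 = -2199949/348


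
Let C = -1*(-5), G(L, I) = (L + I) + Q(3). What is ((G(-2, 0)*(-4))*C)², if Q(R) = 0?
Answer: 1600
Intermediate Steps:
G(L, I) = I + L (G(L, I) = (L + I) + 0 = (I + L) + 0 = I + L)
C = 5
((G(-2, 0)*(-4))*C)² = (((0 - 2)*(-4))*5)² = (-2*(-4)*5)² = (8*5)² = 40² = 1600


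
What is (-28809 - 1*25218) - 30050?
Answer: -84077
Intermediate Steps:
(-28809 - 1*25218) - 30050 = (-28809 - 25218) - 30050 = -54027 - 30050 = -84077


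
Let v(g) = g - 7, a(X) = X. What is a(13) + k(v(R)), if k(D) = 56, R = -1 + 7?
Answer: 69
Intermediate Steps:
R = 6
v(g) = -7 + g
a(13) + k(v(R)) = 13 + 56 = 69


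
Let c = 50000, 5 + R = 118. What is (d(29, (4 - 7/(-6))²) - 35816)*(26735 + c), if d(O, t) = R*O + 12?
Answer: -2495959345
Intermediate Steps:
R = 113 (R = -5 + 118 = 113)
d(O, t) = 12 + 113*O (d(O, t) = 113*O + 12 = 12 + 113*O)
(d(29, (4 - 7/(-6))²) - 35816)*(26735 + c) = ((12 + 113*29) - 35816)*(26735 + 50000) = ((12 + 3277) - 35816)*76735 = (3289 - 35816)*76735 = -32527*76735 = -2495959345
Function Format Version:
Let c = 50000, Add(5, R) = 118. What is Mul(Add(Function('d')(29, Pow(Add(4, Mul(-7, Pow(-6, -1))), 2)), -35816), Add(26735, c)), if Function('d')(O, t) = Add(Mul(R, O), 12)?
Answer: -2495959345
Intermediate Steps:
R = 113 (R = Add(-5, 118) = 113)
Function('d')(O, t) = Add(12, Mul(113, O)) (Function('d')(O, t) = Add(Mul(113, O), 12) = Add(12, Mul(113, O)))
Mul(Add(Function('d')(29, Pow(Add(4, Mul(-7, Pow(-6, -1))), 2)), -35816), Add(26735, c)) = Mul(Add(Add(12, Mul(113, 29)), -35816), Add(26735, 50000)) = Mul(Add(Add(12, 3277), -35816), 76735) = Mul(Add(3289, -35816), 76735) = Mul(-32527, 76735) = -2495959345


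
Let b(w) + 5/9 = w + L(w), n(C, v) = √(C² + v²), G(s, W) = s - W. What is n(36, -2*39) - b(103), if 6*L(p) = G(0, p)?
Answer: -1535/18 + 6*√205 ≈ 0.62915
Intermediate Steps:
L(p) = -p/6 (L(p) = (0 - p)/6 = (-p)/6 = -p/6)
b(w) = -5/9 + 5*w/6 (b(w) = -5/9 + (w - w/6) = -5/9 + 5*w/6)
n(36, -2*39) - b(103) = √(36² + (-2*39)²) - (-5/9 + (⅚)*103) = √(1296 + (-78)²) - (-5/9 + 515/6) = √(1296 + 6084) - 1*1535/18 = √7380 - 1535/18 = 6*√205 - 1535/18 = -1535/18 + 6*√205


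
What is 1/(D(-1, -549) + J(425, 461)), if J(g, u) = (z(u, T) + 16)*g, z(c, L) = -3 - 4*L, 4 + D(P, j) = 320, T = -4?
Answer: 1/12641 ≈ 7.9108e-5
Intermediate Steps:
D(P, j) = 316 (D(P, j) = -4 + 320 = 316)
J(g, u) = 29*g (J(g, u) = ((-3 - 4*(-4)) + 16)*g = ((-3 + 16) + 16)*g = (13 + 16)*g = 29*g)
1/(D(-1, -549) + J(425, 461)) = 1/(316 + 29*425) = 1/(316 + 12325) = 1/12641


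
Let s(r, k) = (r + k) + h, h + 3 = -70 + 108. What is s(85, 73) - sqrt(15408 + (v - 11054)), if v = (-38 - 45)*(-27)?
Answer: 193 - sqrt(6595) ≈ 111.79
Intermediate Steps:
v = 2241 (v = -83*(-27) = 2241)
h = 35 (h = -3 + (-70 + 108) = -3 + 38 = 35)
s(r, k) = 35 + k + r (s(r, k) = (r + k) + 35 = (k + r) + 35 = 35 + k + r)
s(85, 73) - sqrt(15408 + (v - 11054)) = (35 + 73 + 85) - sqrt(15408 + (2241 - 11054)) = 193 - sqrt(15408 - 8813) = 193 - sqrt(6595)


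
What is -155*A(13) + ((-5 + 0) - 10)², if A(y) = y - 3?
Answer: -1325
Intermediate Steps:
A(y) = -3 + y
-155*A(13) + ((-5 + 0) - 10)² = -155*(-3 + 13) + ((-5 + 0) - 10)² = -155*10 + (-5 - 10)² = -1550 + (-15)² = -1550 + 225 = -1325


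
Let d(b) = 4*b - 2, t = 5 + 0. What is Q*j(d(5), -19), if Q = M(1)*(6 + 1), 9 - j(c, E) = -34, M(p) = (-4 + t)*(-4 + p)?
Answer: -903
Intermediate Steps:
t = 5
M(p) = -4 + p (M(p) = (-4 + 5)*(-4 + p) = 1*(-4 + p) = -4 + p)
d(b) = -2 + 4*b
j(c, E) = 43 (j(c, E) = 9 - 1*(-34) = 9 + 34 = 43)
Q = -21 (Q = (-4 + 1)*(6 + 1) = -3*7 = -21)
Q*j(d(5), -19) = -21*43 = -903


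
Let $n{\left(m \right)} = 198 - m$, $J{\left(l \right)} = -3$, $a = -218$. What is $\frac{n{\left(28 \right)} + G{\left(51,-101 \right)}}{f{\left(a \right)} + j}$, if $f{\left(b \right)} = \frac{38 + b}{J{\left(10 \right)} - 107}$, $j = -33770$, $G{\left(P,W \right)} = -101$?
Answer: $- \frac{759}{371452} \approx -0.0020433$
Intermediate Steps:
$f{\left(b \right)} = - \frac{19}{55} - \frac{b}{110}$ ($f{\left(b \right)} = \frac{38 + b}{-3 - 107} = \frac{38 + b}{-110} = \left(38 + b\right) \left(- \frac{1}{110}\right) = - \frac{19}{55} - \frac{b}{110}$)
$\frac{n{\left(28 \right)} + G{\left(51,-101 \right)}}{f{\left(a \right)} + j} = \frac{\left(198 - 28\right) - 101}{\left(- \frac{19}{55} - - \frac{109}{55}\right) - 33770} = \frac{\left(198 - 28\right) - 101}{\left(- \frac{19}{55} + \frac{109}{55}\right) - 33770} = \frac{170 - 101}{\frac{18}{11} - 33770} = \frac{69}{- \frac{371452}{11}} = 69 \left(- \frac{11}{371452}\right) = - \frac{759}{371452}$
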